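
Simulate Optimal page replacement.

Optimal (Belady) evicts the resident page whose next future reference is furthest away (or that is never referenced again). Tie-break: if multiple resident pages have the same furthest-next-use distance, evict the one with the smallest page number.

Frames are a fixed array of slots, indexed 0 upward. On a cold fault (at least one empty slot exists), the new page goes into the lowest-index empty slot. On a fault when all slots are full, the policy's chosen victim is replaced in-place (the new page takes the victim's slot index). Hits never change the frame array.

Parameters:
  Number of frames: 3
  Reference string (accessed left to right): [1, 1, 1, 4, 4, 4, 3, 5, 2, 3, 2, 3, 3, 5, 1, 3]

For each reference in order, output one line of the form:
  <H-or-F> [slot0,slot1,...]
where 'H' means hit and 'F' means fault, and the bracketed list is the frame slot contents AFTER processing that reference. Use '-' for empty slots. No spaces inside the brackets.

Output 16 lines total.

F [1,-,-]
H [1,-,-]
H [1,-,-]
F [1,4,-]
H [1,4,-]
H [1,4,-]
F [1,4,3]
F [1,5,3]
F [2,5,3]
H [2,5,3]
H [2,5,3]
H [2,5,3]
H [2,5,3]
H [2,5,3]
F [1,5,3]
H [1,5,3]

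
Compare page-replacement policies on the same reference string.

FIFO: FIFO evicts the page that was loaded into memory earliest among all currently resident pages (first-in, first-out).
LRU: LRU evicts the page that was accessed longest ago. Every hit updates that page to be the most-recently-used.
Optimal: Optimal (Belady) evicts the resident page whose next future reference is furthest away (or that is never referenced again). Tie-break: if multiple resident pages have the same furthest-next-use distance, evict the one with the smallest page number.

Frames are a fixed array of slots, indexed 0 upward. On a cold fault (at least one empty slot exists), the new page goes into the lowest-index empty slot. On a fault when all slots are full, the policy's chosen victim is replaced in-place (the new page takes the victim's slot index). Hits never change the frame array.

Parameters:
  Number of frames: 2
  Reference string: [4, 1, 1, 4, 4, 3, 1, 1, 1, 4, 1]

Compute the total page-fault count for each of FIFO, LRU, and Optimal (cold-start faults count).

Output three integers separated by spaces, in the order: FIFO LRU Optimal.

Answer: 5 5 4

Derivation:
--- FIFO ---
  step 0: ref 4 -> FAULT, frames=[4,-] (faults so far: 1)
  step 1: ref 1 -> FAULT, frames=[4,1] (faults so far: 2)
  step 2: ref 1 -> HIT, frames=[4,1] (faults so far: 2)
  step 3: ref 4 -> HIT, frames=[4,1] (faults so far: 2)
  step 4: ref 4 -> HIT, frames=[4,1] (faults so far: 2)
  step 5: ref 3 -> FAULT, evict 4, frames=[3,1] (faults so far: 3)
  step 6: ref 1 -> HIT, frames=[3,1] (faults so far: 3)
  step 7: ref 1 -> HIT, frames=[3,1] (faults so far: 3)
  step 8: ref 1 -> HIT, frames=[3,1] (faults so far: 3)
  step 9: ref 4 -> FAULT, evict 1, frames=[3,4] (faults so far: 4)
  step 10: ref 1 -> FAULT, evict 3, frames=[1,4] (faults so far: 5)
  FIFO total faults: 5
--- LRU ---
  step 0: ref 4 -> FAULT, frames=[4,-] (faults so far: 1)
  step 1: ref 1 -> FAULT, frames=[4,1] (faults so far: 2)
  step 2: ref 1 -> HIT, frames=[4,1] (faults so far: 2)
  step 3: ref 4 -> HIT, frames=[4,1] (faults so far: 2)
  step 4: ref 4 -> HIT, frames=[4,1] (faults so far: 2)
  step 5: ref 3 -> FAULT, evict 1, frames=[4,3] (faults so far: 3)
  step 6: ref 1 -> FAULT, evict 4, frames=[1,3] (faults so far: 4)
  step 7: ref 1 -> HIT, frames=[1,3] (faults so far: 4)
  step 8: ref 1 -> HIT, frames=[1,3] (faults so far: 4)
  step 9: ref 4 -> FAULT, evict 3, frames=[1,4] (faults so far: 5)
  step 10: ref 1 -> HIT, frames=[1,4] (faults so far: 5)
  LRU total faults: 5
--- Optimal ---
  step 0: ref 4 -> FAULT, frames=[4,-] (faults so far: 1)
  step 1: ref 1 -> FAULT, frames=[4,1] (faults so far: 2)
  step 2: ref 1 -> HIT, frames=[4,1] (faults so far: 2)
  step 3: ref 4 -> HIT, frames=[4,1] (faults so far: 2)
  step 4: ref 4 -> HIT, frames=[4,1] (faults so far: 2)
  step 5: ref 3 -> FAULT, evict 4, frames=[3,1] (faults so far: 3)
  step 6: ref 1 -> HIT, frames=[3,1] (faults so far: 3)
  step 7: ref 1 -> HIT, frames=[3,1] (faults so far: 3)
  step 8: ref 1 -> HIT, frames=[3,1] (faults so far: 3)
  step 9: ref 4 -> FAULT, evict 3, frames=[4,1] (faults so far: 4)
  step 10: ref 1 -> HIT, frames=[4,1] (faults so far: 4)
  Optimal total faults: 4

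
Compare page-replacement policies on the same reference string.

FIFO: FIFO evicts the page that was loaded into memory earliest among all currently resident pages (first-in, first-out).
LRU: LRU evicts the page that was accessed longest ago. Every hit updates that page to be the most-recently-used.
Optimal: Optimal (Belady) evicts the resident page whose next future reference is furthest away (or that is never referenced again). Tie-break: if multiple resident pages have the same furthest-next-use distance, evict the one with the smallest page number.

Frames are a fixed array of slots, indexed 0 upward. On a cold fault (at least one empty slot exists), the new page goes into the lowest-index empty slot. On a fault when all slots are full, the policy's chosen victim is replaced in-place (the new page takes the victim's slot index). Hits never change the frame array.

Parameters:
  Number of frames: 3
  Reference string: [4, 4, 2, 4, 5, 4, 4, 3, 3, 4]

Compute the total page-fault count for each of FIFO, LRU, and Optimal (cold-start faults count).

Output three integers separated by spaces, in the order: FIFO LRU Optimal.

--- FIFO ---
  step 0: ref 4 -> FAULT, frames=[4,-,-] (faults so far: 1)
  step 1: ref 4 -> HIT, frames=[4,-,-] (faults so far: 1)
  step 2: ref 2 -> FAULT, frames=[4,2,-] (faults so far: 2)
  step 3: ref 4 -> HIT, frames=[4,2,-] (faults so far: 2)
  step 4: ref 5 -> FAULT, frames=[4,2,5] (faults so far: 3)
  step 5: ref 4 -> HIT, frames=[4,2,5] (faults so far: 3)
  step 6: ref 4 -> HIT, frames=[4,2,5] (faults so far: 3)
  step 7: ref 3 -> FAULT, evict 4, frames=[3,2,5] (faults so far: 4)
  step 8: ref 3 -> HIT, frames=[3,2,5] (faults so far: 4)
  step 9: ref 4 -> FAULT, evict 2, frames=[3,4,5] (faults so far: 5)
  FIFO total faults: 5
--- LRU ---
  step 0: ref 4 -> FAULT, frames=[4,-,-] (faults so far: 1)
  step 1: ref 4 -> HIT, frames=[4,-,-] (faults so far: 1)
  step 2: ref 2 -> FAULT, frames=[4,2,-] (faults so far: 2)
  step 3: ref 4 -> HIT, frames=[4,2,-] (faults so far: 2)
  step 4: ref 5 -> FAULT, frames=[4,2,5] (faults so far: 3)
  step 5: ref 4 -> HIT, frames=[4,2,5] (faults so far: 3)
  step 6: ref 4 -> HIT, frames=[4,2,5] (faults so far: 3)
  step 7: ref 3 -> FAULT, evict 2, frames=[4,3,5] (faults so far: 4)
  step 8: ref 3 -> HIT, frames=[4,3,5] (faults so far: 4)
  step 9: ref 4 -> HIT, frames=[4,3,5] (faults so far: 4)
  LRU total faults: 4
--- Optimal ---
  step 0: ref 4 -> FAULT, frames=[4,-,-] (faults so far: 1)
  step 1: ref 4 -> HIT, frames=[4,-,-] (faults so far: 1)
  step 2: ref 2 -> FAULT, frames=[4,2,-] (faults so far: 2)
  step 3: ref 4 -> HIT, frames=[4,2,-] (faults so far: 2)
  step 4: ref 5 -> FAULT, frames=[4,2,5] (faults so far: 3)
  step 5: ref 4 -> HIT, frames=[4,2,5] (faults so far: 3)
  step 6: ref 4 -> HIT, frames=[4,2,5] (faults so far: 3)
  step 7: ref 3 -> FAULT, evict 2, frames=[4,3,5] (faults so far: 4)
  step 8: ref 3 -> HIT, frames=[4,3,5] (faults so far: 4)
  step 9: ref 4 -> HIT, frames=[4,3,5] (faults so far: 4)
  Optimal total faults: 4

Answer: 5 4 4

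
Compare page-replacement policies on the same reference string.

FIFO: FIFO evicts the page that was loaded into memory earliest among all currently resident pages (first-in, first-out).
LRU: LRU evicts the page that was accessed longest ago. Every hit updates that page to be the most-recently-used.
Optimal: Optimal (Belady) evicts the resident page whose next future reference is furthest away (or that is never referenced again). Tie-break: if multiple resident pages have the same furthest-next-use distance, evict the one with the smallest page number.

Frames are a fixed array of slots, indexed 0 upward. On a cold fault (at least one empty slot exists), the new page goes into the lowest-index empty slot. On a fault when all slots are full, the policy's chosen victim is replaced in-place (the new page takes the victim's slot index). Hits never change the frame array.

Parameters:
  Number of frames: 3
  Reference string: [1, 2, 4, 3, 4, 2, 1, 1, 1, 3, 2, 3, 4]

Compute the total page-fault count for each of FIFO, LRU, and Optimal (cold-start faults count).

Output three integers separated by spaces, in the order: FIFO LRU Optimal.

Answer: 7 7 6

Derivation:
--- FIFO ---
  step 0: ref 1 -> FAULT, frames=[1,-,-] (faults so far: 1)
  step 1: ref 2 -> FAULT, frames=[1,2,-] (faults so far: 2)
  step 2: ref 4 -> FAULT, frames=[1,2,4] (faults so far: 3)
  step 3: ref 3 -> FAULT, evict 1, frames=[3,2,4] (faults so far: 4)
  step 4: ref 4 -> HIT, frames=[3,2,4] (faults so far: 4)
  step 5: ref 2 -> HIT, frames=[3,2,4] (faults so far: 4)
  step 6: ref 1 -> FAULT, evict 2, frames=[3,1,4] (faults so far: 5)
  step 7: ref 1 -> HIT, frames=[3,1,4] (faults so far: 5)
  step 8: ref 1 -> HIT, frames=[3,1,4] (faults so far: 5)
  step 9: ref 3 -> HIT, frames=[3,1,4] (faults so far: 5)
  step 10: ref 2 -> FAULT, evict 4, frames=[3,1,2] (faults so far: 6)
  step 11: ref 3 -> HIT, frames=[3,1,2] (faults so far: 6)
  step 12: ref 4 -> FAULT, evict 3, frames=[4,1,2] (faults so far: 7)
  FIFO total faults: 7
--- LRU ---
  step 0: ref 1 -> FAULT, frames=[1,-,-] (faults so far: 1)
  step 1: ref 2 -> FAULT, frames=[1,2,-] (faults so far: 2)
  step 2: ref 4 -> FAULT, frames=[1,2,4] (faults so far: 3)
  step 3: ref 3 -> FAULT, evict 1, frames=[3,2,4] (faults so far: 4)
  step 4: ref 4 -> HIT, frames=[3,2,4] (faults so far: 4)
  step 5: ref 2 -> HIT, frames=[3,2,4] (faults so far: 4)
  step 6: ref 1 -> FAULT, evict 3, frames=[1,2,4] (faults so far: 5)
  step 7: ref 1 -> HIT, frames=[1,2,4] (faults so far: 5)
  step 8: ref 1 -> HIT, frames=[1,2,4] (faults so far: 5)
  step 9: ref 3 -> FAULT, evict 4, frames=[1,2,3] (faults so far: 6)
  step 10: ref 2 -> HIT, frames=[1,2,3] (faults so far: 6)
  step 11: ref 3 -> HIT, frames=[1,2,3] (faults so far: 6)
  step 12: ref 4 -> FAULT, evict 1, frames=[4,2,3] (faults so far: 7)
  LRU total faults: 7
--- Optimal ---
  step 0: ref 1 -> FAULT, frames=[1,-,-] (faults so far: 1)
  step 1: ref 2 -> FAULT, frames=[1,2,-] (faults so far: 2)
  step 2: ref 4 -> FAULT, frames=[1,2,4] (faults so far: 3)
  step 3: ref 3 -> FAULT, evict 1, frames=[3,2,4] (faults so far: 4)
  step 4: ref 4 -> HIT, frames=[3,2,4] (faults so far: 4)
  step 5: ref 2 -> HIT, frames=[3,2,4] (faults so far: 4)
  step 6: ref 1 -> FAULT, evict 4, frames=[3,2,1] (faults so far: 5)
  step 7: ref 1 -> HIT, frames=[3,2,1] (faults so far: 5)
  step 8: ref 1 -> HIT, frames=[3,2,1] (faults so far: 5)
  step 9: ref 3 -> HIT, frames=[3,2,1] (faults so far: 5)
  step 10: ref 2 -> HIT, frames=[3,2,1] (faults so far: 5)
  step 11: ref 3 -> HIT, frames=[3,2,1] (faults so far: 5)
  step 12: ref 4 -> FAULT, evict 1, frames=[3,2,4] (faults so far: 6)
  Optimal total faults: 6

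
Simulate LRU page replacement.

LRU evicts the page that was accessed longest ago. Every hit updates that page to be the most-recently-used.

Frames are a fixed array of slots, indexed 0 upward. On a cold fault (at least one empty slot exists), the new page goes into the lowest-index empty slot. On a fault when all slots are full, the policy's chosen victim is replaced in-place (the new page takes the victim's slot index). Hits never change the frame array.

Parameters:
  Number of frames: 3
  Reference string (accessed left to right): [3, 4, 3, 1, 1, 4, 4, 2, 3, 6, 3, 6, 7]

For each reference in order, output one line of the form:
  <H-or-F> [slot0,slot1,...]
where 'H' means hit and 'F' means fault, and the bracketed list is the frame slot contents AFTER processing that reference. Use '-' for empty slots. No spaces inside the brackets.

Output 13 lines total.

F [3,-,-]
F [3,4,-]
H [3,4,-]
F [3,4,1]
H [3,4,1]
H [3,4,1]
H [3,4,1]
F [2,4,1]
F [2,4,3]
F [2,6,3]
H [2,6,3]
H [2,6,3]
F [7,6,3]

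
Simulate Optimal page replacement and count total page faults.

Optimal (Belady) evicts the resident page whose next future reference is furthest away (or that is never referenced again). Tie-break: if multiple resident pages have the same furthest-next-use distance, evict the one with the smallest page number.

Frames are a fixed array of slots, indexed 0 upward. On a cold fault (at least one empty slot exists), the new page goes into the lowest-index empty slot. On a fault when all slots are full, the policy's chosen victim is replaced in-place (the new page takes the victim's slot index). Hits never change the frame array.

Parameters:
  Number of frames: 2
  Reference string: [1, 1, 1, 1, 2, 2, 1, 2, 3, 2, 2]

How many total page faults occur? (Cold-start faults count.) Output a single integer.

Step 0: ref 1 → FAULT, frames=[1,-]
Step 1: ref 1 → HIT, frames=[1,-]
Step 2: ref 1 → HIT, frames=[1,-]
Step 3: ref 1 → HIT, frames=[1,-]
Step 4: ref 2 → FAULT, frames=[1,2]
Step 5: ref 2 → HIT, frames=[1,2]
Step 6: ref 1 → HIT, frames=[1,2]
Step 7: ref 2 → HIT, frames=[1,2]
Step 8: ref 3 → FAULT (evict 1), frames=[3,2]
Step 9: ref 2 → HIT, frames=[3,2]
Step 10: ref 2 → HIT, frames=[3,2]
Total faults: 3

Answer: 3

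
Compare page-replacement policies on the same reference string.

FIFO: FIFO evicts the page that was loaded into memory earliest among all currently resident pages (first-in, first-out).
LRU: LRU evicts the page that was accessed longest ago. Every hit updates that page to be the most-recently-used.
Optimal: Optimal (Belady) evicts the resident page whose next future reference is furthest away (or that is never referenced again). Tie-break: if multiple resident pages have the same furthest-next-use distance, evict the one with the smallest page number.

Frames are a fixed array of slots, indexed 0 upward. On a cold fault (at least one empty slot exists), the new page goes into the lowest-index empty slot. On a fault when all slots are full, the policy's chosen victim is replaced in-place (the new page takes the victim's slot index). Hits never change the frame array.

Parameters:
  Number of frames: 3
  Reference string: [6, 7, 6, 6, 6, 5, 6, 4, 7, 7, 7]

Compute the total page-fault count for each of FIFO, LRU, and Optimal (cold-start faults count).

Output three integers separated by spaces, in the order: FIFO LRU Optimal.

--- FIFO ---
  step 0: ref 6 -> FAULT, frames=[6,-,-] (faults so far: 1)
  step 1: ref 7 -> FAULT, frames=[6,7,-] (faults so far: 2)
  step 2: ref 6 -> HIT, frames=[6,7,-] (faults so far: 2)
  step 3: ref 6 -> HIT, frames=[6,7,-] (faults so far: 2)
  step 4: ref 6 -> HIT, frames=[6,7,-] (faults so far: 2)
  step 5: ref 5 -> FAULT, frames=[6,7,5] (faults so far: 3)
  step 6: ref 6 -> HIT, frames=[6,7,5] (faults so far: 3)
  step 7: ref 4 -> FAULT, evict 6, frames=[4,7,5] (faults so far: 4)
  step 8: ref 7 -> HIT, frames=[4,7,5] (faults so far: 4)
  step 9: ref 7 -> HIT, frames=[4,7,5] (faults so far: 4)
  step 10: ref 7 -> HIT, frames=[4,7,5] (faults so far: 4)
  FIFO total faults: 4
--- LRU ---
  step 0: ref 6 -> FAULT, frames=[6,-,-] (faults so far: 1)
  step 1: ref 7 -> FAULT, frames=[6,7,-] (faults so far: 2)
  step 2: ref 6 -> HIT, frames=[6,7,-] (faults so far: 2)
  step 3: ref 6 -> HIT, frames=[6,7,-] (faults so far: 2)
  step 4: ref 6 -> HIT, frames=[6,7,-] (faults so far: 2)
  step 5: ref 5 -> FAULT, frames=[6,7,5] (faults so far: 3)
  step 6: ref 6 -> HIT, frames=[6,7,5] (faults so far: 3)
  step 7: ref 4 -> FAULT, evict 7, frames=[6,4,5] (faults so far: 4)
  step 8: ref 7 -> FAULT, evict 5, frames=[6,4,7] (faults so far: 5)
  step 9: ref 7 -> HIT, frames=[6,4,7] (faults so far: 5)
  step 10: ref 7 -> HIT, frames=[6,4,7] (faults so far: 5)
  LRU total faults: 5
--- Optimal ---
  step 0: ref 6 -> FAULT, frames=[6,-,-] (faults so far: 1)
  step 1: ref 7 -> FAULT, frames=[6,7,-] (faults so far: 2)
  step 2: ref 6 -> HIT, frames=[6,7,-] (faults so far: 2)
  step 3: ref 6 -> HIT, frames=[6,7,-] (faults so far: 2)
  step 4: ref 6 -> HIT, frames=[6,7,-] (faults so far: 2)
  step 5: ref 5 -> FAULT, frames=[6,7,5] (faults so far: 3)
  step 6: ref 6 -> HIT, frames=[6,7,5] (faults so far: 3)
  step 7: ref 4 -> FAULT, evict 5, frames=[6,7,4] (faults so far: 4)
  step 8: ref 7 -> HIT, frames=[6,7,4] (faults so far: 4)
  step 9: ref 7 -> HIT, frames=[6,7,4] (faults so far: 4)
  step 10: ref 7 -> HIT, frames=[6,7,4] (faults so far: 4)
  Optimal total faults: 4

Answer: 4 5 4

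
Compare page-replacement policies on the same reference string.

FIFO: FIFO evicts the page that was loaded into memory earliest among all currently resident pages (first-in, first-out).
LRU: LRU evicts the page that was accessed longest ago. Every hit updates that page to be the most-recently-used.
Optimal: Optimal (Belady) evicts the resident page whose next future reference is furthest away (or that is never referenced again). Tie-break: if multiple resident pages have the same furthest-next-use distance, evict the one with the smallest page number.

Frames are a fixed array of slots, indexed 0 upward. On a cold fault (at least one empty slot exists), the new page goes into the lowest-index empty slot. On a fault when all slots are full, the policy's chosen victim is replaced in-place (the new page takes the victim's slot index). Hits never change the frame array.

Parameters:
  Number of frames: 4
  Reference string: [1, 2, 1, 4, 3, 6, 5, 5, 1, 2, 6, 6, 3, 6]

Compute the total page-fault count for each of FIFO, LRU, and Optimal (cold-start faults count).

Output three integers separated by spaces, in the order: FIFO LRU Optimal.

Answer: 10 9 7

Derivation:
--- FIFO ---
  step 0: ref 1 -> FAULT, frames=[1,-,-,-] (faults so far: 1)
  step 1: ref 2 -> FAULT, frames=[1,2,-,-] (faults so far: 2)
  step 2: ref 1 -> HIT, frames=[1,2,-,-] (faults so far: 2)
  step 3: ref 4 -> FAULT, frames=[1,2,4,-] (faults so far: 3)
  step 4: ref 3 -> FAULT, frames=[1,2,4,3] (faults so far: 4)
  step 5: ref 6 -> FAULT, evict 1, frames=[6,2,4,3] (faults so far: 5)
  step 6: ref 5 -> FAULT, evict 2, frames=[6,5,4,3] (faults so far: 6)
  step 7: ref 5 -> HIT, frames=[6,5,4,3] (faults so far: 6)
  step 8: ref 1 -> FAULT, evict 4, frames=[6,5,1,3] (faults so far: 7)
  step 9: ref 2 -> FAULT, evict 3, frames=[6,5,1,2] (faults so far: 8)
  step 10: ref 6 -> HIT, frames=[6,5,1,2] (faults so far: 8)
  step 11: ref 6 -> HIT, frames=[6,5,1,2] (faults so far: 8)
  step 12: ref 3 -> FAULT, evict 6, frames=[3,5,1,2] (faults so far: 9)
  step 13: ref 6 -> FAULT, evict 5, frames=[3,6,1,2] (faults so far: 10)
  FIFO total faults: 10
--- LRU ---
  step 0: ref 1 -> FAULT, frames=[1,-,-,-] (faults so far: 1)
  step 1: ref 2 -> FAULT, frames=[1,2,-,-] (faults so far: 2)
  step 2: ref 1 -> HIT, frames=[1,2,-,-] (faults so far: 2)
  step 3: ref 4 -> FAULT, frames=[1,2,4,-] (faults so far: 3)
  step 4: ref 3 -> FAULT, frames=[1,2,4,3] (faults so far: 4)
  step 5: ref 6 -> FAULT, evict 2, frames=[1,6,4,3] (faults so far: 5)
  step 6: ref 5 -> FAULT, evict 1, frames=[5,6,4,3] (faults so far: 6)
  step 7: ref 5 -> HIT, frames=[5,6,4,3] (faults so far: 6)
  step 8: ref 1 -> FAULT, evict 4, frames=[5,6,1,3] (faults so far: 7)
  step 9: ref 2 -> FAULT, evict 3, frames=[5,6,1,2] (faults so far: 8)
  step 10: ref 6 -> HIT, frames=[5,6,1,2] (faults so far: 8)
  step 11: ref 6 -> HIT, frames=[5,6,1,2] (faults so far: 8)
  step 12: ref 3 -> FAULT, evict 5, frames=[3,6,1,2] (faults so far: 9)
  step 13: ref 6 -> HIT, frames=[3,6,1,2] (faults so far: 9)
  LRU total faults: 9
--- Optimal ---
  step 0: ref 1 -> FAULT, frames=[1,-,-,-] (faults so far: 1)
  step 1: ref 2 -> FAULT, frames=[1,2,-,-] (faults so far: 2)
  step 2: ref 1 -> HIT, frames=[1,2,-,-] (faults so far: 2)
  step 3: ref 4 -> FAULT, frames=[1,2,4,-] (faults so far: 3)
  step 4: ref 3 -> FAULT, frames=[1,2,4,3] (faults so far: 4)
  step 5: ref 6 -> FAULT, evict 4, frames=[1,2,6,3] (faults so far: 5)
  step 6: ref 5 -> FAULT, evict 3, frames=[1,2,6,5] (faults so far: 6)
  step 7: ref 5 -> HIT, frames=[1,2,6,5] (faults so far: 6)
  step 8: ref 1 -> HIT, frames=[1,2,6,5] (faults so far: 6)
  step 9: ref 2 -> HIT, frames=[1,2,6,5] (faults so far: 6)
  step 10: ref 6 -> HIT, frames=[1,2,6,5] (faults so far: 6)
  step 11: ref 6 -> HIT, frames=[1,2,6,5] (faults so far: 6)
  step 12: ref 3 -> FAULT, evict 1, frames=[3,2,6,5] (faults so far: 7)
  step 13: ref 6 -> HIT, frames=[3,2,6,5] (faults so far: 7)
  Optimal total faults: 7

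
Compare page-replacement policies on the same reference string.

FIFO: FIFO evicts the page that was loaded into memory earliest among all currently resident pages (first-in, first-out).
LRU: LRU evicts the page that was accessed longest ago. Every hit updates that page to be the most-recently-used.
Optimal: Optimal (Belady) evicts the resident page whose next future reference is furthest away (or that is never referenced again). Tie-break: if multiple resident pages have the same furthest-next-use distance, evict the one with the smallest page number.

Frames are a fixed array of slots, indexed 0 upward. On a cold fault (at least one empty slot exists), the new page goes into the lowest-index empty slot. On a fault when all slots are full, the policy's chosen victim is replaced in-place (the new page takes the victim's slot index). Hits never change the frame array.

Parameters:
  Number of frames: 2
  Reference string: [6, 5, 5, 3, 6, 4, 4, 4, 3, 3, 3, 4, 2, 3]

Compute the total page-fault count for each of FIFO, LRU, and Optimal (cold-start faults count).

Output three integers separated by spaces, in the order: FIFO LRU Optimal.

--- FIFO ---
  step 0: ref 6 -> FAULT, frames=[6,-] (faults so far: 1)
  step 1: ref 5 -> FAULT, frames=[6,5] (faults so far: 2)
  step 2: ref 5 -> HIT, frames=[6,5] (faults so far: 2)
  step 3: ref 3 -> FAULT, evict 6, frames=[3,5] (faults so far: 3)
  step 4: ref 6 -> FAULT, evict 5, frames=[3,6] (faults so far: 4)
  step 5: ref 4 -> FAULT, evict 3, frames=[4,6] (faults so far: 5)
  step 6: ref 4 -> HIT, frames=[4,6] (faults so far: 5)
  step 7: ref 4 -> HIT, frames=[4,6] (faults so far: 5)
  step 8: ref 3 -> FAULT, evict 6, frames=[4,3] (faults so far: 6)
  step 9: ref 3 -> HIT, frames=[4,3] (faults so far: 6)
  step 10: ref 3 -> HIT, frames=[4,3] (faults so far: 6)
  step 11: ref 4 -> HIT, frames=[4,3] (faults so far: 6)
  step 12: ref 2 -> FAULT, evict 4, frames=[2,3] (faults so far: 7)
  step 13: ref 3 -> HIT, frames=[2,3] (faults so far: 7)
  FIFO total faults: 7
--- LRU ---
  step 0: ref 6 -> FAULT, frames=[6,-] (faults so far: 1)
  step 1: ref 5 -> FAULT, frames=[6,5] (faults so far: 2)
  step 2: ref 5 -> HIT, frames=[6,5] (faults so far: 2)
  step 3: ref 3 -> FAULT, evict 6, frames=[3,5] (faults so far: 3)
  step 4: ref 6 -> FAULT, evict 5, frames=[3,6] (faults so far: 4)
  step 5: ref 4 -> FAULT, evict 3, frames=[4,6] (faults so far: 5)
  step 6: ref 4 -> HIT, frames=[4,6] (faults so far: 5)
  step 7: ref 4 -> HIT, frames=[4,6] (faults so far: 5)
  step 8: ref 3 -> FAULT, evict 6, frames=[4,3] (faults so far: 6)
  step 9: ref 3 -> HIT, frames=[4,3] (faults so far: 6)
  step 10: ref 3 -> HIT, frames=[4,3] (faults so far: 6)
  step 11: ref 4 -> HIT, frames=[4,3] (faults so far: 6)
  step 12: ref 2 -> FAULT, evict 3, frames=[4,2] (faults so far: 7)
  step 13: ref 3 -> FAULT, evict 4, frames=[3,2] (faults so far: 8)
  LRU total faults: 8
--- Optimal ---
  step 0: ref 6 -> FAULT, frames=[6,-] (faults so far: 1)
  step 1: ref 5 -> FAULT, frames=[6,5] (faults so far: 2)
  step 2: ref 5 -> HIT, frames=[6,5] (faults so far: 2)
  step 3: ref 3 -> FAULT, evict 5, frames=[6,3] (faults so far: 3)
  step 4: ref 6 -> HIT, frames=[6,3] (faults so far: 3)
  step 5: ref 4 -> FAULT, evict 6, frames=[4,3] (faults so far: 4)
  step 6: ref 4 -> HIT, frames=[4,3] (faults so far: 4)
  step 7: ref 4 -> HIT, frames=[4,3] (faults so far: 4)
  step 8: ref 3 -> HIT, frames=[4,3] (faults so far: 4)
  step 9: ref 3 -> HIT, frames=[4,3] (faults so far: 4)
  step 10: ref 3 -> HIT, frames=[4,3] (faults so far: 4)
  step 11: ref 4 -> HIT, frames=[4,3] (faults so far: 4)
  step 12: ref 2 -> FAULT, evict 4, frames=[2,3] (faults so far: 5)
  step 13: ref 3 -> HIT, frames=[2,3] (faults so far: 5)
  Optimal total faults: 5

Answer: 7 8 5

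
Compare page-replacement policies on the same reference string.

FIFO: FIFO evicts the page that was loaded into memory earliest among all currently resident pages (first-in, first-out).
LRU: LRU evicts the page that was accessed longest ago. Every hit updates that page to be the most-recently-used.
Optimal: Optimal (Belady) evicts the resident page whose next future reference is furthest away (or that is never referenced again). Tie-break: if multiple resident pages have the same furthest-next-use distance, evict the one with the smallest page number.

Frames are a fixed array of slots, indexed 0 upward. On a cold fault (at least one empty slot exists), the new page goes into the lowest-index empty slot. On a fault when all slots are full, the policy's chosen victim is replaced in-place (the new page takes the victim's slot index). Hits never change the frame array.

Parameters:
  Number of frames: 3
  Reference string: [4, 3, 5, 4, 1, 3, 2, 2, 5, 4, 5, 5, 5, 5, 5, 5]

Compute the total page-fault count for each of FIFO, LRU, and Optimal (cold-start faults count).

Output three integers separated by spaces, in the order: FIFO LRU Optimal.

Answer: 7 8 6

Derivation:
--- FIFO ---
  step 0: ref 4 -> FAULT, frames=[4,-,-] (faults so far: 1)
  step 1: ref 3 -> FAULT, frames=[4,3,-] (faults so far: 2)
  step 2: ref 5 -> FAULT, frames=[4,3,5] (faults so far: 3)
  step 3: ref 4 -> HIT, frames=[4,3,5] (faults so far: 3)
  step 4: ref 1 -> FAULT, evict 4, frames=[1,3,5] (faults so far: 4)
  step 5: ref 3 -> HIT, frames=[1,3,5] (faults so far: 4)
  step 6: ref 2 -> FAULT, evict 3, frames=[1,2,5] (faults so far: 5)
  step 7: ref 2 -> HIT, frames=[1,2,5] (faults so far: 5)
  step 8: ref 5 -> HIT, frames=[1,2,5] (faults so far: 5)
  step 9: ref 4 -> FAULT, evict 5, frames=[1,2,4] (faults so far: 6)
  step 10: ref 5 -> FAULT, evict 1, frames=[5,2,4] (faults so far: 7)
  step 11: ref 5 -> HIT, frames=[5,2,4] (faults so far: 7)
  step 12: ref 5 -> HIT, frames=[5,2,4] (faults so far: 7)
  step 13: ref 5 -> HIT, frames=[5,2,4] (faults so far: 7)
  step 14: ref 5 -> HIT, frames=[5,2,4] (faults so far: 7)
  step 15: ref 5 -> HIT, frames=[5,2,4] (faults so far: 7)
  FIFO total faults: 7
--- LRU ---
  step 0: ref 4 -> FAULT, frames=[4,-,-] (faults so far: 1)
  step 1: ref 3 -> FAULT, frames=[4,3,-] (faults so far: 2)
  step 2: ref 5 -> FAULT, frames=[4,3,5] (faults so far: 3)
  step 3: ref 4 -> HIT, frames=[4,3,5] (faults so far: 3)
  step 4: ref 1 -> FAULT, evict 3, frames=[4,1,5] (faults so far: 4)
  step 5: ref 3 -> FAULT, evict 5, frames=[4,1,3] (faults so far: 5)
  step 6: ref 2 -> FAULT, evict 4, frames=[2,1,3] (faults so far: 6)
  step 7: ref 2 -> HIT, frames=[2,1,3] (faults so far: 6)
  step 8: ref 5 -> FAULT, evict 1, frames=[2,5,3] (faults so far: 7)
  step 9: ref 4 -> FAULT, evict 3, frames=[2,5,4] (faults so far: 8)
  step 10: ref 5 -> HIT, frames=[2,5,4] (faults so far: 8)
  step 11: ref 5 -> HIT, frames=[2,5,4] (faults so far: 8)
  step 12: ref 5 -> HIT, frames=[2,5,4] (faults so far: 8)
  step 13: ref 5 -> HIT, frames=[2,5,4] (faults so far: 8)
  step 14: ref 5 -> HIT, frames=[2,5,4] (faults so far: 8)
  step 15: ref 5 -> HIT, frames=[2,5,4] (faults so far: 8)
  LRU total faults: 8
--- Optimal ---
  step 0: ref 4 -> FAULT, frames=[4,-,-] (faults so far: 1)
  step 1: ref 3 -> FAULT, frames=[4,3,-] (faults so far: 2)
  step 2: ref 5 -> FAULT, frames=[4,3,5] (faults so far: 3)
  step 3: ref 4 -> HIT, frames=[4,3,5] (faults so far: 3)
  step 4: ref 1 -> FAULT, evict 4, frames=[1,3,5] (faults so far: 4)
  step 5: ref 3 -> HIT, frames=[1,3,5] (faults so far: 4)
  step 6: ref 2 -> FAULT, evict 1, frames=[2,3,5] (faults so far: 5)
  step 7: ref 2 -> HIT, frames=[2,3,5] (faults so far: 5)
  step 8: ref 5 -> HIT, frames=[2,3,5] (faults so far: 5)
  step 9: ref 4 -> FAULT, evict 2, frames=[4,3,5] (faults so far: 6)
  step 10: ref 5 -> HIT, frames=[4,3,5] (faults so far: 6)
  step 11: ref 5 -> HIT, frames=[4,3,5] (faults so far: 6)
  step 12: ref 5 -> HIT, frames=[4,3,5] (faults so far: 6)
  step 13: ref 5 -> HIT, frames=[4,3,5] (faults so far: 6)
  step 14: ref 5 -> HIT, frames=[4,3,5] (faults so far: 6)
  step 15: ref 5 -> HIT, frames=[4,3,5] (faults so far: 6)
  Optimal total faults: 6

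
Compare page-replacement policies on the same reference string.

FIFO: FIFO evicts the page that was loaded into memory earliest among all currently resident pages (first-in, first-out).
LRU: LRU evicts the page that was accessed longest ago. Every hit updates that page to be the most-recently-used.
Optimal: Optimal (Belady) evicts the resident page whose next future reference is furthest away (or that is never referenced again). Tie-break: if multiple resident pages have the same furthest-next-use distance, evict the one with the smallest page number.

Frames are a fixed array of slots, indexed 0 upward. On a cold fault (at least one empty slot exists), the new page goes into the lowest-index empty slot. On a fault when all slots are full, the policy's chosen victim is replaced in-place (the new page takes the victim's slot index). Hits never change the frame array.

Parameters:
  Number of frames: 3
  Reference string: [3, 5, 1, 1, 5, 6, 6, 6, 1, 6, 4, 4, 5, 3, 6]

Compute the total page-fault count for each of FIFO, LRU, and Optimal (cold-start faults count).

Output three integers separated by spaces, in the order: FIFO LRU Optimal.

--- FIFO ---
  step 0: ref 3 -> FAULT, frames=[3,-,-] (faults so far: 1)
  step 1: ref 5 -> FAULT, frames=[3,5,-] (faults so far: 2)
  step 2: ref 1 -> FAULT, frames=[3,5,1] (faults so far: 3)
  step 3: ref 1 -> HIT, frames=[3,5,1] (faults so far: 3)
  step 4: ref 5 -> HIT, frames=[3,5,1] (faults so far: 3)
  step 5: ref 6 -> FAULT, evict 3, frames=[6,5,1] (faults so far: 4)
  step 6: ref 6 -> HIT, frames=[6,5,1] (faults so far: 4)
  step 7: ref 6 -> HIT, frames=[6,5,1] (faults so far: 4)
  step 8: ref 1 -> HIT, frames=[6,5,1] (faults so far: 4)
  step 9: ref 6 -> HIT, frames=[6,5,1] (faults so far: 4)
  step 10: ref 4 -> FAULT, evict 5, frames=[6,4,1] (faults so far: 5)
  step 11: ref 4 -> HIT, frames=[6,4,1] (faults so far: 5)
  step 12: ref 5 -> FAULT, evict 1, frames=[6,4,5] (faults so far: 6)
  step 13: ref 3 -> FAULT, evict 6, frames=[3,4,5] (faults so far: 7)
  step 14: ref 6 -> FAULT, evict 4, frames=[3,6,5] (faults so far: 8)
  FIFO total faults: 8
--- LRU ---
  step 0: ref 3 -> FAULT, frames=[3,-,-] (faults so far: 1)
  step 1: ref 5 -> FAULT, frames=[3,5,-] (faults so far: 2)
  step 2: ref 1 -> FAULT, frames=[3,5,1] (faults so far: 3)
  step 3: ref 1 -> HIT, frames=[3,5,1] (faults so far: 3)
  step 4: ref 5 -> HIT, frames=[3,5,1] (faults so far: 3)
  step 5: ref 6 -> FAULT, evict 3, frames=[6,5,1] (faults so far: 4)
  step 6: ref 6 -> HIT, frames=[6,5,1] (faults so far: 4)
  step 7: ref 6 -> HIT, frames=[6,5,1] (faults so far: 4)
  step 8: ref 1 -> HIT, frames=[6,5,1] (faults so far: 4)
  step 9: ref 6 -> HIT, frames=[6,5,1] (faults so far: 4)
  step 10: ref 4 -> FAULT, evict 5, frames=[6,4,1] (faults so far: 5)
  step 11: ref 4 -> HIT, frames=[6,4,1] (faults so far: 5)
  step 12: ref 5 -> FAULT, evict 1, frames=[6,4,5] (faults so far: 6)
  step 13: ref 3 -> FAULT, evict 6, frames=[3,4,5] (faults so far: 7)
  step 14: ref 6 -> FAULT, evict 4, frames=[3,6,5] (faults so far: 8)
  LRU total faults: 8
--- Optimal ---
  step 0: ref 3 -> FAULT, frames=[3,-,-] (faults so far: 1)
  step 1: ref 5 -> FAULT, frames=[3,5,-] (faults so far: 2)
  step 2: ref 1 -> FAULT, frames=[3,5,1] (faults so far: 3)
  step 3: ref 1 -> HIT, frames=[3,5,1] (faults so far: 3)
  step 4: ref 5 -> HIT, frames=[3,5,1] (faults so far: 3)
  step 5: ref 6 -> FAULT, evict 3, frames=[6,5,1] (faults so far: 4)
  step 6: ref 6 -> HIT, frames=[6,5,1] (faults so far: 4)
  step 7: ref 6 -> HIT, frames=[6,5,1] (faults so far: 4)
  step 8: ref 1 -> HIT, frames=[6,5,1] (faults so far: 4)
  step 9: ref 6 -> HIT, frames=[6,5,1] (faults so far: 4)
  step 10: ref 4 -> FAULT, evict 1, frames=[6,5,4] (faults so far: 5)
  step 11: ref 4 -> HIT, frames=[6,5,4] (faults so far: 5)
  step 12: ref 5 -> HIT, frames=[6,5,4] (faults so far: 5)
  step 13: ref 3 -> FAULT, evict 4, frames=[6,5,3] (faults so far: 6)
  step 14: ref 6 -> HIT, frames=[6,5,3] (faults so far: 6)
  Optimal total faults: 6

Answer: 8 8 6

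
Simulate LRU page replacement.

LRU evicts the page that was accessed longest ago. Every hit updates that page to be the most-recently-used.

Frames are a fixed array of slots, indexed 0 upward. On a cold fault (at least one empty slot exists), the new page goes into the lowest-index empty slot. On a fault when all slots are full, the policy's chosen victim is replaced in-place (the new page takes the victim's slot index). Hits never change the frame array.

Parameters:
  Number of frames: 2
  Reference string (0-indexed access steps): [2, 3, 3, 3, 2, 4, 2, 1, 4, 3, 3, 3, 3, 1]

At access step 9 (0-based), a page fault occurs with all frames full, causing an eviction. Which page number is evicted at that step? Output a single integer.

Answer: 1

Derivation:
Step 0: ref 2 -> FAULT, frames=[2,-]
Step 1: ref 3 -> FAULT, frames=[2,3]
Step 2: ref 3 -> HIT, frames=[2,3]
Step 3: ref 3 -> HIT, frames=[2,3]
Step 4: ref 2 -> HIT, frames=[2,3]
Step 5: ref 4 -> FAULT, evict 3, frames=[2,4]
Step 6: ref 2 -> HIT, frames=[2,4]
Step 7: ref 1 -> FAULT, evict 4, frames=[2,1]
Step 8: ref 4 -> FAULT, evict 2, frames=[4,1]
Step 9: ref 3 -> FAULT, evict 1, frames=[4,3]
At step 9: evicted page 1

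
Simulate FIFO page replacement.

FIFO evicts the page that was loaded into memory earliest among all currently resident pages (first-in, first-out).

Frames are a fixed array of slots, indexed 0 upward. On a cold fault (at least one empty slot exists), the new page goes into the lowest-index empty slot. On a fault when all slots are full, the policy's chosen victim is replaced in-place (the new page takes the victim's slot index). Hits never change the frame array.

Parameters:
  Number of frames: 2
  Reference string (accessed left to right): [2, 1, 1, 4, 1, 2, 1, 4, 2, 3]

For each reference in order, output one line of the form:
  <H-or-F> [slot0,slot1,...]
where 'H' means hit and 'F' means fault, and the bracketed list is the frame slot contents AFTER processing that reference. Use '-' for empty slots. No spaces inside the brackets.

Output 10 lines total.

F [2,-]
F [2,1]
H [2,1]
F [4,1]
H [4,1]
F [4,2]
F [1,2]
F [1,4]
F [2,4]
F [2,3]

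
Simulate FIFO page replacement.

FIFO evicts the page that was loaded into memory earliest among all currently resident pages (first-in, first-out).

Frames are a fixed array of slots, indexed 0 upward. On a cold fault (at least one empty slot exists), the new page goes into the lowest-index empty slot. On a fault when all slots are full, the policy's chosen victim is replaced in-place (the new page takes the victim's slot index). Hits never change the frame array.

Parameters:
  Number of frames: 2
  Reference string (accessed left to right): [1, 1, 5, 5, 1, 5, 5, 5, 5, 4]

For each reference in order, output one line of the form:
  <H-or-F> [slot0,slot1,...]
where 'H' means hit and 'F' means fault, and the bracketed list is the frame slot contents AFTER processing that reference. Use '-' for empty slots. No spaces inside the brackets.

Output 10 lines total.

F [1,-]
H [1,-]
F [1,5]
H [1,5]
H [1,5]
H [1,5]
H [1,5]
H [1,5]
H [1,5]
F [4,5]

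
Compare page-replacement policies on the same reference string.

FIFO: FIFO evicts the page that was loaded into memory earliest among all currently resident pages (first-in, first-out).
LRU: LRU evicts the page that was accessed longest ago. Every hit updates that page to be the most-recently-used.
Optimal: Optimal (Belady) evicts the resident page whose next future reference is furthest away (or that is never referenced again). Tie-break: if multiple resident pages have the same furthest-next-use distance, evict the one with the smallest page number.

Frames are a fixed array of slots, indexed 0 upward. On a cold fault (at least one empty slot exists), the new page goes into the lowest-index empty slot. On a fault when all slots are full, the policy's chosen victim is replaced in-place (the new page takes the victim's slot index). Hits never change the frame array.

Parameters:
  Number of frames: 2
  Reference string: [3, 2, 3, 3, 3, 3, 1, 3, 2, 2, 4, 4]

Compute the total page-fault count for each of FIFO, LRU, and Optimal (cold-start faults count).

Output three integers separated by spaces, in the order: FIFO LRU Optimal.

--- FIFO ---
  step 0: ref 3 -> FAULT, frames=[3,-] (faults so far: 1)
  step 1: ref 2 -> FAULT, frames=[3,2] (faults so far: 2)
  step 2: ref 3 -> HIT, frames=[3,2] (faults so far: 2)
  step 3: ref 3 -> HIT, frames=[3,2] (faults so far: 2)
  step 4: ref 3 -> HIT, frames=[3,2] (faults so far: 2)
  step 5: ref 3 -> HIT, frames=[3,2] (faults so far: 2)
  step 6: ref 1 -> FAULT, evict 3, frames=[1,2] (faults so far: 3)
  step 7: ref 3 -> FAULT, evict 2, frames=[1,3] (faults so far: 4)
  step 8: ref 2 -> FAULT, evict 1, frames=[2,3] (faults so far: 5)
  step 9: ref 2 -> HIT, frames=[2,3] (faults so far: 5)
  step 10: ref 4 -> FAULT, evict 3, frames=[2,4] (faults so far: 6)
  step 11: ref 4 -> HIT, frames=[2,4] (faults so far: 6)
  FIFO total faults: 6
--- LRU ---
  step 0: ref 3 -> FAULT, frames=[3,-] (faults so far: 1)
  step 1: ref 2 -> FAULT, frames=[3,2] (faults so far: 2)
  step 2: ref 3 -> HIT, frames=[3,2] (faults so far: 2)
  step 3: ref 3 -> HIT, frames=[3,2] (faults so far: 2)
  step 4: ref 3 -> HIT, frames=[3,2] (faults so far: 2)
  step 5: ref 3 -> HIT, frames=[3,2] (faults so far: 2)
  step 6: ref 1 -> FAULT, evict 2, frames=[3,1] (faults so far: 3)
  step 7: ref 3 -> HIT, frames=[3,1] (faults so far: 3)
  step 8: ref 2 -> FAULT, evict 1, frames=[3,2] (faults so far: 4)
  step 9: ref 2 -> HIT, frames=[3,2] (faults so far: 4)
  step 10: ref 4 -> FAULT, evict 3, frames=[4,2] (faults so far: 5)
  step 11: ref 4 -> HIT, frames=[4,2] (faults so far: 5)
  LRU total faults: 5
--- Optimal ---
  step 0: ref 3 -> FAULT, frames=[3,-] (faults so far: 1)
  step 1: ref 2 -> FAULT, frames=[3,2] (faults so far: 2)
  step 2: ref 3 -> HIT, frames=[3,2] (faults so far: 2)
  step 3: ref 3 -> HIT, frames=[3,2] (faults so far: 2)
  step 4: ref 3 -> HIT, frames=[3,2] (faults so far: 2)
  step 5: ref 3 -> HIT, frames=[3,2] (faults so far: 2)
  step 6: ref 1 -> FAULT, evict 2, frames=[3,1] (faults so far: 3)
  step 7: ref 3 -> HIT, frames=[3,1] (faults so far: 3)
  step 8: ref 2 -> FAULT, evict 1, frames=[3,2] (faults so far: 4)
  step 9: ref 2 -> HIT, frames=[3,2] (faults so far: 4)
  step 10: ref 4 -> FAULT, evict 2, frames=[3,4] (faults so far: 5)
  step 11: ref 4 -> HIT, frames=[3,4] (faults so far: 5)
  Optimal total faults: 5

Answer: 6 5 5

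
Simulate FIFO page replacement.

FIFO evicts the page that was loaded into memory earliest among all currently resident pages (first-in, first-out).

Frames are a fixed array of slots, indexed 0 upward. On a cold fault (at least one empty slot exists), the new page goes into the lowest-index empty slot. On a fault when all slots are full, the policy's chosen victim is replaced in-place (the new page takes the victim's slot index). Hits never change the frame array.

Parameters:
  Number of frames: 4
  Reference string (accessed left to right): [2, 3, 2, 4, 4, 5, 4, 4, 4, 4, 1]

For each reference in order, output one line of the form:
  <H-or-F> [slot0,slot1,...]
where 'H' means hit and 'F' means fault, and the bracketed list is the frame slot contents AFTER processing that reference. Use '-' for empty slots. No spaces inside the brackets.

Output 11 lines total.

F [2,-,-,-]
F [2,3,-,-]
H [2,3,-,-]
F [2,3,4,-]
H [2,3,4,-]
F [2,3,4,5]
H [2,3,4,5]
H [2,3,4,5]
H [2,3,4,5]
H [2,3,4,5]
F [1,3,4,5]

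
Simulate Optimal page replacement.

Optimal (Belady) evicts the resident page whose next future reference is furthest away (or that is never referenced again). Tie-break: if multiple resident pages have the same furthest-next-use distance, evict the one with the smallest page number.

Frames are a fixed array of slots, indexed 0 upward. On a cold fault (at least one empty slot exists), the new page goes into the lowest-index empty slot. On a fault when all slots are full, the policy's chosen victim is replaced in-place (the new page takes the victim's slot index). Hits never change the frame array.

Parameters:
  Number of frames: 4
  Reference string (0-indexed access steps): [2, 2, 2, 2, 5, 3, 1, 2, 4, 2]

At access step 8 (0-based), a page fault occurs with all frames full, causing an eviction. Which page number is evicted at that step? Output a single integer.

Step 0: ref 2 -> FAULT, frames=[2,-,-,-]
Step 1: ref 2 -> HIT, frames=[2,-,-,-]
Step 2: ref 2 -> HIT, frames=[2,-,-,-]
Step 3: ref 2 -> HIT, frames=[2,-,-,-]
Step 4: ref 5 -> FAULT, frames=[2,5,-,-]
Step 5: ref 3 -> FAULT, frames=[2,5,3,-]
Step 6: ref 1 -> FAULT, frames=[2,5,3,1]
Step 7: ref 2 -> HIT, frames=[2,5,3,1]
Step 8: ref 4 -> FAULT, evict 1, frames=[2,5,3,4]
At step 8: evicted page 1

Answer: 1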